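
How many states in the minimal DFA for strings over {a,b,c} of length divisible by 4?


Track length mod 4: states 0..3, accept at 0
Minimal DFA: 4 states


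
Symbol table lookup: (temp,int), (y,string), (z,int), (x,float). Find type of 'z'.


Lookup 'z' → type int


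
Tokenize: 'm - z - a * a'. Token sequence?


Scan left to right, longest-match per lexeme
Tokens: ID(m), OP(-), ID(z), OP(-), ID(a), OP(*), ID(a)


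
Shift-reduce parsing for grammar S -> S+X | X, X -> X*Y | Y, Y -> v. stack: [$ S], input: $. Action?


start symbol S on stack, input exhausted
Action: accept


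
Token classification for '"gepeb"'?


Pattern: double-quoted sequence
Type: STRING_LITERAL


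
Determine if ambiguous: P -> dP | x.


right-linear, alternatives start with distinct terminals 'd' vs 'x': unique leftmost derivation
Unambiguous


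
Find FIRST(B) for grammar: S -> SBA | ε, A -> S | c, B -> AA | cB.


Per alternative of B: FIRST(AA) = {c, ε}; FIRST(cB) = {c}
FIRST(B) = {c, ε}


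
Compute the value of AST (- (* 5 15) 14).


Evaluate inner: (* 5 15) = 75
Evaluate root: (- 75 14) = 61
Result: 61


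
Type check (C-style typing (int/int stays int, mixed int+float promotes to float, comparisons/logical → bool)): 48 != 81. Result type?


Operand types: int != int
Rule: comparison yields bool
Result type: bool


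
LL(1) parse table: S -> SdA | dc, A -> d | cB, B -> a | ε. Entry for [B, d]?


For [B, d]: ε is nullable and 'd' ∈ FOLLOW(B)
Entry: B -> ε


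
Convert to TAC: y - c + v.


Break into single-operator statements:
t1 = y - c
t2 = t1 + v


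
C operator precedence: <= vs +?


'+' is additive (level 9); '<=' is relational (level 7)
Higher level binds tighter
'+' has higher precedence than '<='


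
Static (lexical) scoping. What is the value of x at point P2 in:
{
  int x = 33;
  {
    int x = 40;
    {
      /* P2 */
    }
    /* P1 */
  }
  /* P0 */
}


P2's block does not declare x; resolves to the enclosing declaration at depth 1
x = 40


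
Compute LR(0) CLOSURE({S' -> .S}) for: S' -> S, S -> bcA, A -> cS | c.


Start: S' -> .S
For each item with dot before a nonterminal B, add B -> .γ for every B-production
Closure: [S' -> .S, S -> .bcA]


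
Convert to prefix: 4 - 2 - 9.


left-to-right (same/higher precedence on left): tree is (- (- 4 2) 9)
Prefix: - - 4 2 9


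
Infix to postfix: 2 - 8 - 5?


Left to right (same or higher precedence on left)
Postfix: 2 8 - 5 -


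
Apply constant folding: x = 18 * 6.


18 * 6 = 108 at compile time
Optimized: x = 108


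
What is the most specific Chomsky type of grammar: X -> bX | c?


Right-linear: every RHS is a terminal or a terminal followed by one nonterminal
Classification: Type 3 (Regular)


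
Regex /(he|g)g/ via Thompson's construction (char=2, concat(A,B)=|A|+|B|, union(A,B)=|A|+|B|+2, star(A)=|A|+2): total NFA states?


Syntax tree has 4 char leaf(s), 1 union(s), 0 star(s)
chars contribute 4×2 = 8; each union adds +2; each star adds +2
Total: 8 + 2 + 0 = 10 states


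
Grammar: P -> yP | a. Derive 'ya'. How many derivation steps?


Derivation: P => yP => ya
Steps: 2


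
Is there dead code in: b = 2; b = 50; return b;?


first assignment to b is overwritten before any read
Dead: 'b = 2'


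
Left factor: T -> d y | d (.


Common prefix: 'd'
Factored: T -> d T', T' -> y | (


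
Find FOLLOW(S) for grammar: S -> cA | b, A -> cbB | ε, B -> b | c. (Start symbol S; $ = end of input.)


$ ∈ FOLLOW(S). For each A -> αBβ: add FIRST(β)\{ε} to FOLLOW(B); if β nullable, add FOLLOW(A).
FOLLOW(S) = {$}


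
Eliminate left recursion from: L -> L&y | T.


Left-recursive alternatives: L&y; non-recursive: T
Introduce L': L -> TL', L' -> &yL' | ε


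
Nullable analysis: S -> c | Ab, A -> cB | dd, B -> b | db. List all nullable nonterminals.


A nonterminal is nullable iff some alternative derives ε (directly, or every symbol in it is nullable)
Nullable: {}


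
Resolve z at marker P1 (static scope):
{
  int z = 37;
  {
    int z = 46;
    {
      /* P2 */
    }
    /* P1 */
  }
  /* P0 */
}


z declared in the same block as P1
z = 46


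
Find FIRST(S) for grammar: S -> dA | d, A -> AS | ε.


Per alternative of S: FIRST(dA) = {d}; FIRST(d) = {d}
FIRST(S) = {d}


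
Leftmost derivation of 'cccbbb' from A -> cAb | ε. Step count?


Derivation: A => cAb => ccAbb => cccAbbb => cccbbb
Steps: 4


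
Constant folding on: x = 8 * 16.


8 * 16 = 128 at compile time
Optimized: x = 128


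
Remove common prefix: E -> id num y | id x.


Common prefix: 'id'
Factored: E -> id E', E' -> num y | x


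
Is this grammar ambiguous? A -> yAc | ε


balanced y^n…c^n: each string has a unique parse
Unambiguous


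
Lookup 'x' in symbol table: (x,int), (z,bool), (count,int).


Lookup 'x' → type int


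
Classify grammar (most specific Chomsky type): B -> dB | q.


Right-linear: every RHS is a terminal or a terminal followed by one nonterminal
Classification: Type 3 (Regular)


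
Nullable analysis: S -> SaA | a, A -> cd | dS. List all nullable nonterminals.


A nonterminal is nullable iff some alternative derives ε (directly, or every symbol in it is nullable)
Nullable: {}


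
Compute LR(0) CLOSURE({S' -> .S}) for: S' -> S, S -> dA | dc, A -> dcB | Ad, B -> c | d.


Start: S' -> .S
For each item with dot before a nonterminal B, add B -> .γ for every B-production
Closure: [S' -> .S, S -> .dA, S -> .dc]


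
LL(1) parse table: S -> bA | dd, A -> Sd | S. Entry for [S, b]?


For [S, b]: 'b' ∈ FIRST(bA)
Entry: S -> bA


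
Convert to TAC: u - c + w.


Break into single-operator statements:
t1 = u - c
t2 = t1 + w


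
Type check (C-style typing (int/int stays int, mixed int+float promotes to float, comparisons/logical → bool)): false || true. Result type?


Operand types: bool || bool
Rule: logical operators take bool operands and yield bool
Result type: bool


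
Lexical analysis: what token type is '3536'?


Pattern: digits only
Type: INTEGER_LITERAL


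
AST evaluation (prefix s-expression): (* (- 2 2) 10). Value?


Evaluate inner: (- 2 2) = 0
Evaluate root: (* 0 10) = 0
Result: 0


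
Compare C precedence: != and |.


'!=' is equality (level 6); '|' is bitwise OR (level 3)
Higher level binds tighter
'!=' has higher precedence than '|'


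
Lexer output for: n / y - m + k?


Scan left to right, longest-match per lexeme
Tokens: ID(n), OP(/), ID(y), OP(-), ID(m), OP(+), ID(k)


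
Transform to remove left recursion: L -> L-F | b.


Left-recursive alternatives: L-F; non-recursive: b
Introduce L': L -> bL', L' -> -FL' | ε


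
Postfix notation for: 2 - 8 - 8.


Left to right (same or higher precedence on left)
Postfix: 2 8 - 8 -


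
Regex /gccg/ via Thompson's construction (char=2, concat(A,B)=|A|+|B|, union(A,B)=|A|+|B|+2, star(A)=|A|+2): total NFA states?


Syntax tree has 4 char leaf(s), 0 union(s), 0 star(s)
chars contribute 4×2 = 8; each union adds +2; each star adds +2
Total: 8 + 0 + 0 = 8 states


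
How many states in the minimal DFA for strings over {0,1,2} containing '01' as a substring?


KMP-style automaton: 2 progress states + 1 absorbing accept = 3
Minimal DFA: 3 states


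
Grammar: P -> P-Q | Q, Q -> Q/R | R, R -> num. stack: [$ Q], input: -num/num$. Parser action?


lookahead ∉ {/} so Q won't extend; reduce P -> Q
Action: reduce (P -> Q)


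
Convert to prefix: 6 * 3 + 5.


left-to-right (same/higher precedence on left): tree is (+ (* 6 3) 5)
Prefix: + * 6 3 5


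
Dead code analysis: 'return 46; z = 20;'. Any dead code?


statement follows a return and is unreachable
Dead: 'z = 20'


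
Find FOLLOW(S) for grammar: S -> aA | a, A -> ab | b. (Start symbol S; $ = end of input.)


$ ∈ FOLLOW(S). For each A -> αBβ: add FIRST(β)\{ε} to FOLLOW(B); if β nullable, add FOLLOW(A).
FOLLOW(S) = {$}


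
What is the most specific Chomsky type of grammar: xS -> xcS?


LHS has context (more than one symbol) and |LHS| ≤ |RHS|
Classification: Type 1 (Context-Sensitive)


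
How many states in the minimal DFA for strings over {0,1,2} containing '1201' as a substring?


KMP-style automaton: 4 progress states + 1 absorbing accept = 5
Minimal DFA: 5 states


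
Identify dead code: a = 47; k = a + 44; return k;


a is read by k's definition; k is returned
No dead code


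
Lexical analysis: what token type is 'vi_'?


Pattern: letter/underscore followed by alphanumerics, not a keyword
Type: IDENTIFIER


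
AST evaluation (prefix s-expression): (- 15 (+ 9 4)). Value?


Evaluate inner: (+ 9 4) = 13
Evaluate root: (- 15 13) = 2
Result: 2


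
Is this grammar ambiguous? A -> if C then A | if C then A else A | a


dangling else: 'if C then if C then a else a' parses two ways
Ambiguous


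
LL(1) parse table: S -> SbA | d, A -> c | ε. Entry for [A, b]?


For [A, b]: ε is nullable and 'b' ∈ FOLLOW(A)
Entry: A -> ε


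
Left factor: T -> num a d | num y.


Common prefix: 'num'
Factored: T -> num T', T' -> a d | y


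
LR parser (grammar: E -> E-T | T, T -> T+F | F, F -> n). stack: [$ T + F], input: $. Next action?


handle 'T+F' on top
Action: reduce (T -> T+F)


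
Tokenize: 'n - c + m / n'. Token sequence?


Scan left to right, longest-match per lexeme
Tokens: ID(n), OP(-), ID(c), OP(+), ID(m), OP(/), ID(n)


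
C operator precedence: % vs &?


'%' is multiplicative (level 10); '&' is bitwise AND (level 5)
Higher level binds tighter
'%' has higher precedence than '&'


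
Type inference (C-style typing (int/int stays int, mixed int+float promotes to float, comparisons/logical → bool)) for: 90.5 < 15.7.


Operand types: float < float
Rule: comparison yields bool
Result type: bool


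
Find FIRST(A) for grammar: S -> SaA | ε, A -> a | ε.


Per alternative of A: FIRST(a) = {a}; FIRST(ε) = {ε}
FIRST(A) = {a, ε}


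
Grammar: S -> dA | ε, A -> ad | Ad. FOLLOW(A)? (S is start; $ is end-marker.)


$ ∈ FOLLOW(S). For each A -> αBβ: add FIRST(β)\{ε} to FOLLOW(B); if β nullable, add FOLLOW(A).
FOLLOW(A) = {$, d}


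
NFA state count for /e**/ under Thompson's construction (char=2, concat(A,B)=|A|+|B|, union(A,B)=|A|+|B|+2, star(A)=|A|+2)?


Syntax tree has 1 char leaf(s), 0 union(s), 2 star(s)
chars contribute 1×2 = 2; each union adds +2; each star adds +2
Total: 2 + 0 + 4 = 6 states


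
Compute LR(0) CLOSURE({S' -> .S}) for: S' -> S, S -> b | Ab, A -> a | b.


Start: S' -> .S
For each item with dot before a nonterminal B, add B -> .γ for every B-production
Closure: [S' -> .S, S -> .b, S -> .Ab, A -> .a, A -> .b]


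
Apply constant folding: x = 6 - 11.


6 - 11 = -5 at compile time
Optimized: x = -5


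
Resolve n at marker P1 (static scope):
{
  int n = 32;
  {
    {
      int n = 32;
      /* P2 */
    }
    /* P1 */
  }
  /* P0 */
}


P1's block does not declare n; resolves to the enclosing declaration at depth 0
n = 32


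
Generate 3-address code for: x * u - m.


Break into single-operator statements:
t1 = x * u
t2 = t1 - m


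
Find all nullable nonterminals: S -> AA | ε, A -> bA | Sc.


A nonterminal is nullable iff some alternative derives ε (directly, or every symbol in it is nullable)
Nullable: {S}


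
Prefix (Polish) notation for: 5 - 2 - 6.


left-to-right (same/higher precedence on left): tree is (- (- 5 2) 6)
Prefix: - - 5 2 6


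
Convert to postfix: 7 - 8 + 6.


Left to right (same or higher precedence on left)
Postfix: 7 8 - 6 +


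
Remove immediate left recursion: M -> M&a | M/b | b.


Left-recursive alternatives: M&a, M/b; non-recursive: b
Introduce M': M -> bM', M' -> &aM' | /bM' | ε


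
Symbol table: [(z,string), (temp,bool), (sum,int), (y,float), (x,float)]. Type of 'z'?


Lookup 'z' → type string


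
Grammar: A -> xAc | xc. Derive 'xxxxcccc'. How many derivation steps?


Derivation: A => xAc => xxAcc => xxxAccc => xxxxcccc
Steps: 4


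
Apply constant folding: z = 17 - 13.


17 - 13 = 4 at compile time
Optimized: z = 4


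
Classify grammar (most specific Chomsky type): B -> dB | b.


Right-linear: every RHS is a terminal or a terminal followed by one nonterminal
Classification: Type 3 (Regular)


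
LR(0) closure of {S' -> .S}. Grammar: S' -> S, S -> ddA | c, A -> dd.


Start: S' -> .S
For each item with dot before a nonterminal B, add B -> .γ for every B-production
Closure: [S' -> .S, S -> .ddA, S -> .c]


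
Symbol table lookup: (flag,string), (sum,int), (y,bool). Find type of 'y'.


Lookup 'y' → type bool


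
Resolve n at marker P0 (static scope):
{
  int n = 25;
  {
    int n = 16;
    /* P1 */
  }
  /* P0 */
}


n declared in the same block as P0
n = 25


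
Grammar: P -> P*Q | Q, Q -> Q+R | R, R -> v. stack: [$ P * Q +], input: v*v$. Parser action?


no handle; shift 'v'
Action: shift


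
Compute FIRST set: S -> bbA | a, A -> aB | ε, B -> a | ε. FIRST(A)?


Per alternative of A: FIRST(aB) = {a}; FIRST(ε) = {ε}
FIRST(A) = {a, ε}


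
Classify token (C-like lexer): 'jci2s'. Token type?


Pattern: letter/underscore followed by alphanumerics, not a keyword
Type: IDENTIFIER


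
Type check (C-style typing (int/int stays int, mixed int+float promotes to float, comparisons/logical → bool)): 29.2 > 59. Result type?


Operand types: float > int
Rule: comparison yields bool
Result type: bool


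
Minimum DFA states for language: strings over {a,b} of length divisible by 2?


Track length mod 2: states 0..1, accept at 0
Minimal DFA: 2 states


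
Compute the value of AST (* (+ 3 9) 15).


Evaluate inner: (+ 3 9) = 12
Evaluate root: (* 12 15) = 180
Result: 180


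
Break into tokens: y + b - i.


Scan left to right, longest-match per lexeme
Tokens: ID(y), OP(+), ID(b), OP(-), ID(i)


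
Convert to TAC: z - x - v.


Break into single-operator statements:
t1 = z - x
t2 = t1 - v


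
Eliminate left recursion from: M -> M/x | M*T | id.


Left-recursive alternatives: M/x, M*T; non-recursive: id
Introduce M': M -> idM', M' -> /xM' | *TM' | ε


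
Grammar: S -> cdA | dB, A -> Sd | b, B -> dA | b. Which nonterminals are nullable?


A nonterminal is nullable iff some alternative derives ε (directly, or every symbol in it is nullable)
Nullable: {}


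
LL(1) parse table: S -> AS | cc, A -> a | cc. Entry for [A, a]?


For [A, a]: 'a' ∈ FIRST(a)
Entry: A -> a


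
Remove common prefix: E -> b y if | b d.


Common prefix: 'b'
Factored: E -> b E', E' -> y if | d


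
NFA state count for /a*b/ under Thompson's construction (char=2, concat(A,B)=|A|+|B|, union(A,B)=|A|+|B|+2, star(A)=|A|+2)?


Syntax tree has 2 char leaf(s), 0 union(s), 1 star(s)
chars contribute 2×2 = 4; each union adds +2; each star adds +2
Total: 4 + 0 + 2 = 6 states


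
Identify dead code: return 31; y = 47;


statement follows a return and is unreachable
Dead: 'y = 47'


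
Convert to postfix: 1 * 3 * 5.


Left to right (same or higher precedence on left)
Postfix: 1 3 * 5 *


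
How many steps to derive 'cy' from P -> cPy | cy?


Derivation: P => cy
Steps: 1


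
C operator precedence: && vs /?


'/' is multiplicative (level 10); '&&' is logical AND (level 2)
Higher level binds tighter
'/' has higher precedence than '&&'


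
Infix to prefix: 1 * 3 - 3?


left-to-right (same/higher precedence on left): tree is (- (* 1 3) 3)
Prefix: - * 1 3 3


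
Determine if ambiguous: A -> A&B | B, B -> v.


precedence layered via separate nonterminal B: deterministic
Unambiguous


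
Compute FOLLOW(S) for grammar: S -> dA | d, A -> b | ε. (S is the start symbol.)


$ ∈ FOLLOW(S). For each A -> αBβ: add FIRST(β)\{ε} to FOLLOW(B); if β nullable, add FOLLOW(A).
FOLLOW(S) = {$}


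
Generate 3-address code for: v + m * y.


Break into single-operator statements:
t1 = m * y
t2 = v + t1


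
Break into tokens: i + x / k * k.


Scan left to right, longest-match per lexeme
Tokens: ID(i), OP(+), ID(x), OP(/), ID(k), OP(*), ID(k)


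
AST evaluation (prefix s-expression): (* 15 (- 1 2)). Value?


Evaluate inner: (- 1 2) = -1
Evaluate root: (* 15 -1) = -15
Result: -15


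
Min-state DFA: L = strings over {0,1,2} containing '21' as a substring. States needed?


KMP-style automaton: 2 progress states + 1 absorbing accept = 3
Minimal DFA: 3 states


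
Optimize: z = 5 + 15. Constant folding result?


5 + 15 = 20 at compile time
Optimized: z = 20


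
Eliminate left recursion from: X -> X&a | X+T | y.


Left-recursive alternatives: X&a, X+T; non-recursive: y
Introduce X': X -> yX', X' -> &aX' | +TX' | ε


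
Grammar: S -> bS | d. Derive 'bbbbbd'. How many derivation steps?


Derivation: S => bS => bbS => bbbS => bbbbS => bbbbbS => bbbbbd
Steps: 6


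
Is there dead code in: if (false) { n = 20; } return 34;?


condition is constant false, so the whole block is unreachable
Dead: 'if (false) { n = 20; }'


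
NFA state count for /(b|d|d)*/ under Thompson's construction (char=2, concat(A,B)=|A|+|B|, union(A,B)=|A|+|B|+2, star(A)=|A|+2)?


Syntax tree has 3 char leaf(s), 2 union(s), 1 star(s)
chars contribute 3×2 = 6; each union adds +2; each star adds +2
Total: 6 + 4 + 2 = 12 states


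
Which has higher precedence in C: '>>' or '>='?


'>>' is shift (level 8); '>=' is relational (level 7)
Higher level binds tighter
'>>' has higher precedence than '>='


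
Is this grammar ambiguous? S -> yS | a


right-linear, alternatives start with distinct terminals 'y' vs 'a': unique leftmost derivation
Unambiguous


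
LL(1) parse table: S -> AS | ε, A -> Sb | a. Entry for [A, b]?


For [A, b]: 'b' ∈ FIRST(Sb)
Entry: A -> Sb


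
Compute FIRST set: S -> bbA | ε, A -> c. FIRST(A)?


Per alternative of A: FIRST(c) = {c}
FIRST(A) = {c}


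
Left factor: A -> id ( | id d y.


Common prefix: 'id'
Factored: A -> id A', A' -> ( | d y


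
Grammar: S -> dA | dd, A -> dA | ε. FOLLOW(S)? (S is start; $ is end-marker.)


$ ∈ FOLLOW(S). For each A -> αBβ: add FIRST(β)\{ε} to FOLLOW(B); if β nullable, add FOLLOW(A).
FOLLOW(S) = {$}


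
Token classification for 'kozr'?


Pattern: letter/underscore followed by alphanumerics, not a keyword
Type: IDENTIFIER


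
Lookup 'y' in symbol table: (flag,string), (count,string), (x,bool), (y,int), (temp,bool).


Lookup 'y' → type int


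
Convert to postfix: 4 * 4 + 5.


Left to right (same or higher precedence on left)
Postfix: 4 4 * 5 +


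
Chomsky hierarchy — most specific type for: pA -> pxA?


LHS has context (more than one symbol) and |LHS| ≤ |RHS|
Classification: Type 1 (Context-Sensitive)


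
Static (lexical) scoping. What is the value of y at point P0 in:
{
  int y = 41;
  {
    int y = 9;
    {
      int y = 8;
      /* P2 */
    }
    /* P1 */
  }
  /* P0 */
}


y declared in the same block as P0
y = 41


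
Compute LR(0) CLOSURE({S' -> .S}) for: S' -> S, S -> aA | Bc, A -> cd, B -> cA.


Start: S' -> .S
For each item with dot before a nonterminal B, add B -> .γ for every B-production
Closure: [S' -> .S, S -> .aA, S -> .Bc, B -> .cA]


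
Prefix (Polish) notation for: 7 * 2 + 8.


left-to-right (same/higher precedence on left): tree is (+ (* 7 2) 8)
Prefix: + * 7 2 8


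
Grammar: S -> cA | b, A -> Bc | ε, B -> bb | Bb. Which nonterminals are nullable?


A nonterminal is nullable iff some alternative derives ε (directly, or every symbol in it is nullable)
Nullable: {A}


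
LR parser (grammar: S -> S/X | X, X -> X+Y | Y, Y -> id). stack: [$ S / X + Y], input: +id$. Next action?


handle 'X+Y' on top
Action: reduce (X -> X+Y)


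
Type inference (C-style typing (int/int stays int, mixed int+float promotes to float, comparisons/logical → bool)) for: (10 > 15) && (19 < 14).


Operand types: bool && bool
Rule: logical operators take bool operands and yield bool
Result type: bool


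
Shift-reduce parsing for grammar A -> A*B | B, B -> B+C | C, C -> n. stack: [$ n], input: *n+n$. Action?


'n' on top is the handle for C -> n
Action: reduce (C -> n)


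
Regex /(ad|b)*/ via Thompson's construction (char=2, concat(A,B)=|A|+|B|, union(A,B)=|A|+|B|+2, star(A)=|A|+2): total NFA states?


Syntax tree has 3 char leaf(s), 1 union(s), 1 star(s)
chars contribute 3×2 = 6; each union adds +2; each star adds +2
Total: 6 + 2 + 2 = 10 states


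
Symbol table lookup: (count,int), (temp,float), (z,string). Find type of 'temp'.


Lookup 'temp' → type float


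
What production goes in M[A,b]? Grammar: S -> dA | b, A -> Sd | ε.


For [A, b]: 'b' ∈ FIRST(Sd)
Entry: A -> Sd


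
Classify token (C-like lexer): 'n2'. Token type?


Pattern: letter/underscore followed by alphanumerics, not a keyword
Type: IDENTIFIER


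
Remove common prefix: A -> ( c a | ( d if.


Common prefix: '('
Factored: A -> ( A', A' -> c a | d if


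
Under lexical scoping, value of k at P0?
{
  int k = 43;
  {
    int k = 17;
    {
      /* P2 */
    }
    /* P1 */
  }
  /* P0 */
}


k declared in the same block as P0
k = 43


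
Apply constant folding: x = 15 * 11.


15 * 11 = 165 at compile time
Optimized: x = 165


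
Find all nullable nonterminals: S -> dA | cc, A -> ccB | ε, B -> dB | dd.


A nonterminal is nullable iff some alternative derives ε (directly, or every symbol in it is nullable)
Nullable: {A}


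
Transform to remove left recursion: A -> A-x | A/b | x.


Left-recursive alternatives: A-x, A/b; non-recursive: x
Introduce A': A -> xA', A' -> -xA' | /bA' | ε


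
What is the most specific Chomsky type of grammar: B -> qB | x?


Right-linear: every RHS is a terminal or a terminal followed by one nonterminal
Classification: Type 3 (Regular)


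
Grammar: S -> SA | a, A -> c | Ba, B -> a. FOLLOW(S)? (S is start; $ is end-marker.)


$ ∈ FOLLOW(S). For each A -> αBβ: add FIRST(β)\{ε} to FOLLOW(B); if β nullable, add FOLLOW(A).
FOLLOW(S) = {$, a, c}


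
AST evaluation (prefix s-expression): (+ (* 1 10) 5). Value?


Evaluate inner: (* 1 10) = 10
Evaluate root: (+ 10 5) = 15
Result: 15


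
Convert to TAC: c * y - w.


Break into single-operator statements:
t1 = c * y
t2 = t1 - w


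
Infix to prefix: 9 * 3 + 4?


left-to-right (same/higher precedence on left): tree is (+ (* 9 3) 4)
Prefix: + * 9 3 4


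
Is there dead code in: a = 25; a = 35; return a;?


first assignment to a is overwritten before any read
Dead: 'a = 25'


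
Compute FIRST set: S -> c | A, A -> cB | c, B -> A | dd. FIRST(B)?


Per alternative of B: FIRST(A) = {c}; FIRST(dd) = {d}
FIRST(B) = {c, d}


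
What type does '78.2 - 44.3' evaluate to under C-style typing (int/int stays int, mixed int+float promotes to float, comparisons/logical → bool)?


Operand types: float - float
Rule: mixed int/float promotes to float; int/int stays int
Result type: float


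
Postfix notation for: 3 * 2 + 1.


Left to right (same or higher precedence on left)
Postfix: 3 2 * 1 +


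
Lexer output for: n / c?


Scan left to right, longest-match per lexeme
Tokens: ID(n), OP(/), ID(c)


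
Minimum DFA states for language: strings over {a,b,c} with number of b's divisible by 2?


Track (count of b) mod 2: states 0..1, accept at 0
Minimal DFA: 2 states


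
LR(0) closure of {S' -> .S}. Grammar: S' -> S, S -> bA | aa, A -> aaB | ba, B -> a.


Start: S' -> .S
For each item with dot before a nonterminal B, add B -> .γ for every B-production
Closure: [S' -> .S, S -> .bA, S -> .aa]


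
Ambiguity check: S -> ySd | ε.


balanced y^n…d^n: each string has a unique parse
Unambiguous


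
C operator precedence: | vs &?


'&' is bitwise AND (level 5); '|' is bitwise OR (level 3)
Higher level binds tighter
'&' has higher precedence than '|'


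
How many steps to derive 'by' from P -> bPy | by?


Derivation: P => by
Steps: 1


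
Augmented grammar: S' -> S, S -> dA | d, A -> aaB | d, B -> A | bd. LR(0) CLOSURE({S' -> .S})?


Start: S' -> .S
For each item with dot before a nonterminal B, add B -> .γ for every B-production
Closure: [S' -> .S, S -> .dA, S -> .d]


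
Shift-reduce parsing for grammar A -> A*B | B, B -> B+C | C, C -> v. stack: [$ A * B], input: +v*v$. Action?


'+' can extend B; shift to build B -> B+C
Action: shift


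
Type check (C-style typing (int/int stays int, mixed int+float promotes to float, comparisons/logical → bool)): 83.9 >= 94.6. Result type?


Operand types: float >= float
Rule: comparison yields bool
Result type: bool


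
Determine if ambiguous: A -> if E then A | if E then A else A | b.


dangling else: 'if E then if E then b else b' parses two ways
Ambiguous


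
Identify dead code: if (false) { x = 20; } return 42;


condition is constant false, so the whole block is unreachable
Dead: 'if (false) { x = 20; }'


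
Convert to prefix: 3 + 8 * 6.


'*' binds tighter: tree is (+ 3 (* 8 6))
Prefix: + 3 * 8 6


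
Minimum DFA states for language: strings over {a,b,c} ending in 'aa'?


Track the longest suffix of input matching a prefix of 'aa': 3 classes (prefixes of length 0..2)
Minimal DFA: 3 states


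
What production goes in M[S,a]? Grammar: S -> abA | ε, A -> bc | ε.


For [S, a]: 'a' ∈ FIRST(abA)
Entry: S -> abA


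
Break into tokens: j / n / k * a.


Scan left to right, longest-match per lexeme
Tokens: ID(j), OP(/), ID(n), OP(/), ID(k), OP(*), ID(a)


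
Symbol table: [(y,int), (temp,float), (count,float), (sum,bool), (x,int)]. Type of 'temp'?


Lookup 'temp' → type float


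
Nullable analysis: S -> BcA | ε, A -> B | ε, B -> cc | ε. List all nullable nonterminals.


A nonterminal is nullable iff some alternative derives ε (directly, or every symbol in it is nullable)
Nullable: {A, B, S}


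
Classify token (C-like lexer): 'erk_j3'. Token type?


Pattern: letter/underscore followed by alphanumerics, not a keyword
Type: IDENTIFIER


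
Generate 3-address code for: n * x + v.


Break into single-operator statements:
t1 = n * x
t2 = t1 + v


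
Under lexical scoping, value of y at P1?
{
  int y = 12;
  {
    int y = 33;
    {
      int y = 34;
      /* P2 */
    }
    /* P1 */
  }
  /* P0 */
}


y declared in the same block as P1
y = 33


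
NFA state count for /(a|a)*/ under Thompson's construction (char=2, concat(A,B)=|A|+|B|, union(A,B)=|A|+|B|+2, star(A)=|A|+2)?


Syntax tree has 2 char leaf(s), 1 union(s), 1 star(s)
chars contribute 2×2 = 4; each union adds +2; each star adds +2
Total: 4 + 2 + 2 = 8 states


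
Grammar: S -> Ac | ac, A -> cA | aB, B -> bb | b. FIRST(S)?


Per alternative of S: FIRST(Ac) = {a, c}; FIRST(ac) = {a}
FIRST(S) = {a, c}


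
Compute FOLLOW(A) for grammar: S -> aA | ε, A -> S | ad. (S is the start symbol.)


$ ∈ FOLLOW(S). For each A -> αBβ: add FIRST(β)\{ε} to FOLLOW(B); if β nullable, add FOLLOW(A).
FOLLOW(A) = {$}


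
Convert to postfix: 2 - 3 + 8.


Left to right (same or higher precedence on left)
Postfix: 2 3 - 8 +


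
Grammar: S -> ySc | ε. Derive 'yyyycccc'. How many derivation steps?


Derivation: S => ySc => yyScc => yyySccc => yyyyScccc => yyyycccc
Steps: 5


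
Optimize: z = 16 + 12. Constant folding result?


16 + 12 = 28 at compile time
Optimized: z = 28


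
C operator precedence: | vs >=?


'>=' is relational (level 7); '|' is bitwise OR (level 3)
Higher level binds tighter
'>=' has higher precedence than '|'


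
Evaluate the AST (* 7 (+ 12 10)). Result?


Evaluate inner: (+ 12 10) = 22
Evaluate root: (* 7 22) = 154
Result: 154


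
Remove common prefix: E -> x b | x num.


Common prefix: 'x'
Factored: E -> x E', E' -> b | num


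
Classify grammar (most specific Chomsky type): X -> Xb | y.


Left-linear: every RHS is a terminal or one nonterminal followed by a terminal
Classification: Type 3 (Regular)


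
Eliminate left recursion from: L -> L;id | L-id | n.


Left-recursive alternatives: L;id, L-id; non-recursive: n
Introduce L': L -> nL', L' -> ;idL' | -idL' | ε


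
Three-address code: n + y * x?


Break into single-operator statements:
t1 = y * x
t2 = n + t1


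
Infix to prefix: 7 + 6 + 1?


left-to-right (same/higher precedence on left): tree is (+ (+ 7 6) 1)
Prefix: + + 7 6 1


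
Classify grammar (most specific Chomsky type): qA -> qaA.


LHS has context (more than one symbol) and |LHS| ≤ |RHS|
Classification: Type 1 (Context-Sensitive)


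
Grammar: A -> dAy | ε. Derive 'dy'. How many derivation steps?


Derivation: A => dAy => dy
Steps: 2


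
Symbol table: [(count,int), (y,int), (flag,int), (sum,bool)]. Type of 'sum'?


Lookup 'sum' → type bool


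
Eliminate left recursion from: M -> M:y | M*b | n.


Left-recursive alternatives: M:y, M*b; non-recursive: n
Introduce M': M -> nM', M' -> :yM' | *bM' | ε


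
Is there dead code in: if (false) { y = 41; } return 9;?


condition is constant false, so the whole block is unreachable
Dead: 'if (false) { y = 41; }'


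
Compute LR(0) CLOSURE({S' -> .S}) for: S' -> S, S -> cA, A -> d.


Start: S' -> .S
For each item with dot before a nonterminal B, add B -> .γ for every B-production
Closure: [S' -> .S, S -> .cA]


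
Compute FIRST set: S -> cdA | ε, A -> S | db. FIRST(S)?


Per alternative of S: FIRST(cdA) = {c}; FIRST(ε) = {ε}
FIRST(S) = {c, ε}


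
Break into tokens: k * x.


Scan left to right, longest-match per lexeme
Tokens: ID(k), OP(*), ID(x)


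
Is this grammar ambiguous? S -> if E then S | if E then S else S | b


dangling else: 'if E then if E then b else b' parses two ways
Ambiguous


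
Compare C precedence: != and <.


'<' is relational (level 7); '!=' is equality (level 6)
Higher level binds tighter
'<' has higher precedence than '!='


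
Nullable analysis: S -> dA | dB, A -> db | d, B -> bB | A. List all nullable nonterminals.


A nonterminal is nullable iff some alternative derives ε (directly, or every symbol in it is nullable)
Nullable: {}


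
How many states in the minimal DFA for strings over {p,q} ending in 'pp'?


Track the longest suffix of input matching a prefix of 'pp': 3 classes (prefixes of length 0..2)
Minimal DFA: 3 states


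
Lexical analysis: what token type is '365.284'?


Pattern: digits with a decimal point
Type: FLOAT_LITERAL


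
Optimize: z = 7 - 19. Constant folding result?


7 - 19 = -12 at compile time
Optimized: z = -12


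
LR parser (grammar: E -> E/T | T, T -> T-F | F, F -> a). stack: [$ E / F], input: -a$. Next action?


'F' (not preceded by T-) is the handle for T -> F
Action: reduce (T -> F)


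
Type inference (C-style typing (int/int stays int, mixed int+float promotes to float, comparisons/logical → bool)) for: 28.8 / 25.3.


Operand types: float / float
Rule: mixed int/float promotes to float; int/int stays int
Result type: float


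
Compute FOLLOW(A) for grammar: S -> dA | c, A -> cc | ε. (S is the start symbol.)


$ ∈ FOLLOW(S). For each A -> αBβ: add FIRST(β)\{ε} to FOLLOW(B); if β nullable, add FOLLOW(A).
FOLLOW(A) = {$}


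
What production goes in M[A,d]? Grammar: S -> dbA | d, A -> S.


For [A, d]: 'd' ∈ FIRST(S)
Entry: A -> S


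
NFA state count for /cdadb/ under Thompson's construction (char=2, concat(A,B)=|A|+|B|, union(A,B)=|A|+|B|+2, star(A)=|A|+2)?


Syntax tree has 5 char leaf(s), 0 union(s), 0 star(s)
chars contribute 5×2 = 10; each union adds +2; each star adds +2
Total: 10 + 0 + 0 = 10 states


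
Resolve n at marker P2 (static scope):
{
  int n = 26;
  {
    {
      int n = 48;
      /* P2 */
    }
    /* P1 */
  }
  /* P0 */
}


n declared in the same block as P2
n = 48


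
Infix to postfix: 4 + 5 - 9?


Left to right (same or higher precedence on left)
Postfix: 4 5 + 9 -


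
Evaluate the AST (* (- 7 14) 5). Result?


Evaluate inner: (- 7 14) = -7
Evaluate root: (* -7 5) = -35
Result: -35


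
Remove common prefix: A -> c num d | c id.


Common prefix: 'c'
Factored: A -> c A', A' -> num d | id


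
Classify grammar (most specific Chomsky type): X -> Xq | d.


Left-linear: every RHS is a terminal or one nonterminal followed by a terminal
Classification: Type 3 (Regular)


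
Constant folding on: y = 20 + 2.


20 + 2 = 22 at compile time
Optimized: y = 22


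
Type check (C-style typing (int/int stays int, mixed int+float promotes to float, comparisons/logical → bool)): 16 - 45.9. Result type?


Operand types: int - float
Rule: mixed int/float promotes to float; int/int stays int
Result type: float


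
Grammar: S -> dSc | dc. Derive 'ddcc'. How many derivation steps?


Derivation: S => dSc => ddcc
Steps: 2


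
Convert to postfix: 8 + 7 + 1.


Left to right (same or higher precedence on left)
Postfix: 8 7 + 1 +


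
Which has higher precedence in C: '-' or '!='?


'-' is additive (level 9); '!=' is equality (level 6)
Higher level binds tighter
'-' has higher precedence than '!='


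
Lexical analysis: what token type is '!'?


Pattern: operator symbol
Type: OPERATOR


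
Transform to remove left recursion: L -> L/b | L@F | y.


Left-recursive alternatives: L/b, L@F; non-recursive: y
Introduce L': L -> yL', L' -> /bL' | @FL' | ε


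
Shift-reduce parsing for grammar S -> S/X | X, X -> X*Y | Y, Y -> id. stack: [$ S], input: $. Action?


start symbol S on stack, input exhausted
Action: accept


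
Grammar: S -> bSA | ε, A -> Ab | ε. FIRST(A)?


Per alternative of A: FIRST(Ab) = {b}; FIRST(ε) = {ε}
FIRST(A) = {b, ε}


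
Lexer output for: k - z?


Scan left to right, longest-match per lexeme
Tokens: ID(k), OP(-), ID(z)


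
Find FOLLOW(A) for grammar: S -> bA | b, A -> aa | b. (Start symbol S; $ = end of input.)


$ ∈ FOLLOW(S). For each A -> αBβ: add FIRST(β)\{ε} to FOLLOW(B); if β nullable, add FOLLOW(A).
FOLLOW(A) = {$}


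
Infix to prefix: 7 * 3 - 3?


left-to-right (same/higher precedence on left): tree is (- (* 7 3) 3)
Prefix: - * 7 3 3


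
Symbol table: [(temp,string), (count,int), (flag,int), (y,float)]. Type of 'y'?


Lookup 'y' → type float


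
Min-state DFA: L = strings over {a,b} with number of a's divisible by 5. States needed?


Track (count of a) mod 5: states 0..4, accept at 0
Minimal DFA: 5 states


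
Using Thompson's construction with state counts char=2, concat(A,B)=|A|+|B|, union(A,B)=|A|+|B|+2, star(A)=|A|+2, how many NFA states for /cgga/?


Syntax tree has 4 char leaf(s), 0 union(s), 0 star(s)
chars contribute 4×2 = 8; each union adds +2; each star adds +2
Total: 8 + 0 + 0 = 8 states


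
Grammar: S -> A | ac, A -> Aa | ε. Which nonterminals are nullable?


A nonterminal is nullable iff some alternative derives ε (directly, or every symbol in it is nullable)
Nullable: {A, S}


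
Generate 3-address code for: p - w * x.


Break into single-operator statements:
t1 = w * x
t2 = p - t1


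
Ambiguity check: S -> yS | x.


right-linear, alternatives start with distinct terminals 'y' vs 'x': unique leftmost derivation
Unambiguous


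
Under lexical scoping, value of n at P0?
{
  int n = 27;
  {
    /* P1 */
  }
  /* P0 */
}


n declared in the same block as P0
n = 27


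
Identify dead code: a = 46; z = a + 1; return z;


a is read by z's definition; z is returned
No dead code


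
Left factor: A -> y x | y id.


Common prefix: 'y'
Factored: A -> y A', A' -> x | id


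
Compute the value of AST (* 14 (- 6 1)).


Evaluate inner: (- 6 1) = 5
Evaluate root: (* 14 5) = 70
Result: 70


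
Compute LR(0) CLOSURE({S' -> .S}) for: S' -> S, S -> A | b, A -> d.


Start: S' -> .S
For each item with dot before a nonterminal B, add B -> .γ for every B-production
Closure: [S' -> .S, S -> .A, S -> .b, A -> .d]


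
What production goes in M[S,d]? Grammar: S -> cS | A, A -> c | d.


For [S, d]: 'd' ∈ FIRST(A)
Entry: S -> A


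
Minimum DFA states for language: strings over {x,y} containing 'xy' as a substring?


KMP-style automaton: 2 progress states + 1 absorbing accept = 3
Minimal DFA: 3 states


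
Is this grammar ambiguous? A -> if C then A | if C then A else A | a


dangling else: 'if C then if C then a else a' parses two ways
Ambiguous


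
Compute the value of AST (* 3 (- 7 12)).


Evaluate inner: (- 7 12) = -5
Evaluate root: (* 3 -5) = -15
Result: -15


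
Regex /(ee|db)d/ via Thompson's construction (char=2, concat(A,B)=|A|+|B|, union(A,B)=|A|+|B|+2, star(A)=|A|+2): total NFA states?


Syntax tree has 5 char leaf(s), 1 union(s), 0 star(s)
chars contribute 5×2 = 10; each union adds +2; each star adds +2
Total: 10 + 2 + 0 = 12 states


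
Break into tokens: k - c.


Scan left to right, longest-match per lexeme
Tokens: ID(k), OP(-), ID(c)


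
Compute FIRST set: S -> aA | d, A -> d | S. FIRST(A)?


Per alternative of A: FIRST(d) = {d}; FIRST(S) = {a, d}
FIRST(A) = {a, d}


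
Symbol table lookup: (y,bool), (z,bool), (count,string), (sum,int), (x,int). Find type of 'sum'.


Lookup 'sum' → type int


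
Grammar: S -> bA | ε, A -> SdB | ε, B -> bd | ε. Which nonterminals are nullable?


A nonterminal is nullable iff some alternative derives ε (directly, or every symbol in it is nullable)
Nullable: {A, B, S}


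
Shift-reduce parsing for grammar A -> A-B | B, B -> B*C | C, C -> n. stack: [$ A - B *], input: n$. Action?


no handle; shift 'n'
Action: shift


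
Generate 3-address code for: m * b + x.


Break into single-operator statements:
t1 = m * b
t2 = t1 + x


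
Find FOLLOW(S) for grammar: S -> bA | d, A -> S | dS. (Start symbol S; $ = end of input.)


$ ∈ FOLLOW(S). For each A -> αBβ: add FIRST(β)\{ε} to FOLLOW(B); if β nullable, add FOLLOW(A).
FOLLOW(S) = {$}


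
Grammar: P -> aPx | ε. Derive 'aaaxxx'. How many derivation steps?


Derivation: P => aPx => aaPxx => aaaPxxx => aaaxxx
Steps: 4


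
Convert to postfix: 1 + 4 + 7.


Left to right (same or higher precedence on left)
Postfix: 1 4 + 7 +


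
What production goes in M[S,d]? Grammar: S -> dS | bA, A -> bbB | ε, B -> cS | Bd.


For [S, d]: 'd' ∈ FIRST(dS)
Entry: S -> dS


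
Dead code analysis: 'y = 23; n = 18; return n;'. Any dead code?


y is assigned but never read
Dead: 'y = 23'


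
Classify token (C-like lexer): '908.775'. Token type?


Pattern: digits with a decimal point
Type: FLOAT_LITERAL


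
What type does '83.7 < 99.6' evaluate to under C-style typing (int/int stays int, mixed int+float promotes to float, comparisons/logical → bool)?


Operand types: float < float
Rule: comparison yields bool
Result type: bool


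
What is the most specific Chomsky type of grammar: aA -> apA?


LHS has context (more than one symbol) and |LHS| ≤ |RHS|
Classification: Type 1 (Context-Sensitive)


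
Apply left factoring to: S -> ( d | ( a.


Common prefix: '('
Factored: S -> ( S', S' -> d | a


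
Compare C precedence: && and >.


'>' is relational (level 7); '&&' is logical AND (level 2)
Higher level binds tighter
'>' has higher precedence than '&&'
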